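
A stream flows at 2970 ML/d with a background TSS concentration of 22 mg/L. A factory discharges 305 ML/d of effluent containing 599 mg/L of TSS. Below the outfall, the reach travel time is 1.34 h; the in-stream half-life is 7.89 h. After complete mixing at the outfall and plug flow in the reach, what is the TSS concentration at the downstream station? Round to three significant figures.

Mass balance: C = (2970·22.00 + 305.0·599.0) / 3275 = 248000/3275 = 75.74 mg/L.
Half-life 7.89 h → k = ln 2 / 7.89 = 0.08785 h⁻¹ = 2.108 d⁻¹.
First-order decay: C = 75.74·exp(−k·t) = 75.74·0.8889 = 67.32 mg/L.

67.3 mg/L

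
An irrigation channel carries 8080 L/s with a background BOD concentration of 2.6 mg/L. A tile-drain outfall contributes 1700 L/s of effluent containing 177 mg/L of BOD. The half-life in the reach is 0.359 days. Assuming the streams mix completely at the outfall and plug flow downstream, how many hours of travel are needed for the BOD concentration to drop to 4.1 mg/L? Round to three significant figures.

25.9 h

Conservation of mass: C = (8080·2.600 + 1700·177.0) / 9780 = 321900/9780 = 32.91 mg/L.
Half-life 0.359 d → k = ln 2 / 0.359 = 1.931 d⁻¹.
32.91·exp(−k·t) = 4.1 → t = ln(32.91/4.1)/k = 93210 s = 25.89 h.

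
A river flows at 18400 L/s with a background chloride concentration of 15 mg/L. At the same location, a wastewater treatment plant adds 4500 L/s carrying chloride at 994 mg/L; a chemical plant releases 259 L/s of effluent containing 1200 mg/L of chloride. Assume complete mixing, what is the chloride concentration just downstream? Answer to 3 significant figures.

218 mg/L

Flow-weighted average: C = (18400·15.00 + 4500·994.0 + 259.0·1200) / 23160 = 5060000/23160 = 218.5 mg/L.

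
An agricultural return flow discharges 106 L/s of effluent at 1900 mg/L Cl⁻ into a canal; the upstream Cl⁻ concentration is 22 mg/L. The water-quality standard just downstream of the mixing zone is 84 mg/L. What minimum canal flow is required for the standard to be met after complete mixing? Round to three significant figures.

Set C_mix = 84: (Q·22.00 + 106.0·1900) / (Q + 106.0) = 84
→ Q = 106.0·(1900 − 84)/(84 − 22.00) = 3105 L/s.

3100 L/s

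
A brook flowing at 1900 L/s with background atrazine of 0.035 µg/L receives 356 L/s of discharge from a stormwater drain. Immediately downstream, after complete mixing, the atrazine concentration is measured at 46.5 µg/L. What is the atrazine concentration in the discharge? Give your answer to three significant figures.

294 µg/L

Mass balance: 1900·0.03500 + 356.0·Cₑ = 2256·46.50
→ Cₑ = (2256·46.50 − 1900·0.03500) / 356.0 = 294.5 µg/L.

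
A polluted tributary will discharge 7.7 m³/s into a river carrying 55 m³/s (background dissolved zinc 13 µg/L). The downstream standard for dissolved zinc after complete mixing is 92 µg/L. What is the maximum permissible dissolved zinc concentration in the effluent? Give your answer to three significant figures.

At the limit, (Qr·Cr + Qe·Cₑ)/(Qr + Qe) = 92:
Cₑ = (62.70·92 − 55.00·13.00) / 7.700 = 656.3 µg/L.

656 µg/L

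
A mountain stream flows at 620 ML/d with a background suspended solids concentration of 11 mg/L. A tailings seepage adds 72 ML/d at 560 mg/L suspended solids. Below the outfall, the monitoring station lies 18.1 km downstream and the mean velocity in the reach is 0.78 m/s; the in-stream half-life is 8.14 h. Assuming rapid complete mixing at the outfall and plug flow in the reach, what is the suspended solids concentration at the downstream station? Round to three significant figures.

Mass balance: C = (620.0·11.00 + 72.00·560.0) / 692.0 = 47140/692.0 = 68.12 mg/L.
Travel time t = 18.1·1000 / 0.78 = 23210 s = 6.446 h.
Half-life 8.14 h → k = ln 2 / 8.14 = 0.08515 h⁻¹ = 2.044 d⁻¹.
Applying C = C₀e^(−kt): 68.12 × 0.5776 = 39.35 mg/L.

39.3 mg/L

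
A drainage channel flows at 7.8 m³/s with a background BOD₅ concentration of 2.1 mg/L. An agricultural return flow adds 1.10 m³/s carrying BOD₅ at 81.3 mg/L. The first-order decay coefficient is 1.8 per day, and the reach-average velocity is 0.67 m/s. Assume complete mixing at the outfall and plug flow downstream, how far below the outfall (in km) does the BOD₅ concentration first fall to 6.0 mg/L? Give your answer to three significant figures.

Mixed concentration C = ΣQC/ΣQ = (7.800·2.100 + 1.100·81.30) / 8.900 = 105.8/8.900 = 11.89 mg/L.
Set 11.89·exp(−k·t) = 6.0 → t = ln(11.89/6.0)/k = 32820 s = 9.118 h.
Distance = v·t = 0.67·32820 = 21990 m = 21.99 km.

22.0 km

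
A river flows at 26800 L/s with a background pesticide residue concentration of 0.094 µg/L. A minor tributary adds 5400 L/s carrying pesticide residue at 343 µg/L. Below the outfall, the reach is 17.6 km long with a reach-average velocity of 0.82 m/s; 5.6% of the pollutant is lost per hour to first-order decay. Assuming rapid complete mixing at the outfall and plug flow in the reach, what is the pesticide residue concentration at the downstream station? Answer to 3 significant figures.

40.9 µg/L

Conservation of mass: C = (26800·0.09400 + 5400·343.0) / 32200 = 1855000/32200 = 57.60 µg/L.
Travel time t = 17.6·1000 / 0.82 = 21460 s = 5.962 h.
5.6%/h lost → k = −ln(1 − 0.056) = 0.05763 h⁻¹.
Decay over the reach: 57.60·exp(−kt) = 57.60·0.7092 = 40.85 µg/L.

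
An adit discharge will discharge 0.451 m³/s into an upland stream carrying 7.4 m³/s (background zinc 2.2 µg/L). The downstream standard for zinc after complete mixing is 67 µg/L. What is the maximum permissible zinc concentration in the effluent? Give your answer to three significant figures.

1130 µg/L

At the limit, (Qr·Cr + Qe·Cₑ)/(Qr + Qe) = 67:
Cₑ = (7.851·67 − 7.400·2.200) / 0.4510 = 1130 µg/L.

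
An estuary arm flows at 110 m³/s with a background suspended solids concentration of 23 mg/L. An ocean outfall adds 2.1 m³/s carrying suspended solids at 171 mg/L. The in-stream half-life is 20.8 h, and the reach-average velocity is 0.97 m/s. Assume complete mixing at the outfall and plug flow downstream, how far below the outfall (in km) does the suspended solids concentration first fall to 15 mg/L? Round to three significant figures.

Flow-weighted average: C = (110.0·23.00 + 2.100·171.0) / 112.1 = 2889/112.1 = 25.77 mg/L.
Half-life 20.8 h → k = ln 2 / 20.8 = 0.03332 h⁻¹ = 0.7998 d⁻¹.
Set 25.77·exp(−k·t) = 15 → t = ln(25.77/15)/k = 58470 s = 16.24 h.
Distance = v·t = 0.97·58470 = 56720 m = 56.72 km.

56.7 km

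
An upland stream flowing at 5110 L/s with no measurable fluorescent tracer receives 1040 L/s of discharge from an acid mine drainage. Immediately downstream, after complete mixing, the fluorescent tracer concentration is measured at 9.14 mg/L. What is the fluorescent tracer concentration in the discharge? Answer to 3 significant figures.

54.0 mg/L

Mass balance: 5110·0 + 1040·Cₑ = 6150·9.140
→ Cₑ = (6150·9.140 − 5110·0) / 1040 = 54.05 mg/L.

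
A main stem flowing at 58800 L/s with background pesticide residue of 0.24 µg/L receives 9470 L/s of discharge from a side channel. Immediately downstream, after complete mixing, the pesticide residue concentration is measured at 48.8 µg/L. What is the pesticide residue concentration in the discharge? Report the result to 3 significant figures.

Mass balance: 58800·0.2400 + 9470·Cₑ = 68270·48.80
→ Cₑ = (68270·48.80 − 58800·0.2400) / 9470 = 350.3 µg/L.

350 µg/L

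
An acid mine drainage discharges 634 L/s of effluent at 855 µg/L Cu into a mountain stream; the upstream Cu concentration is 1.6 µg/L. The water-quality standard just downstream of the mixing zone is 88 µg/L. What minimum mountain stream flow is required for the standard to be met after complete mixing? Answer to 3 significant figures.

5630 L/s

Set C_mix = 88: (Q·1.600 + 634.0·855.0) / (Q + 634.0) = 88
→ Q = 634.0·(855.0 − 88)/(88 − 1.600) = 5628 L/s.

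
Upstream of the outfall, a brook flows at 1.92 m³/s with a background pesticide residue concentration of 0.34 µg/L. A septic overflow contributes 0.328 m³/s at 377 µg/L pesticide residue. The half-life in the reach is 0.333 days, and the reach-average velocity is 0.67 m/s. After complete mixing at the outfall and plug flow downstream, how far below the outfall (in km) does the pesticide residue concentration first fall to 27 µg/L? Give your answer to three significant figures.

Conservation of mass: C = (1.920·0.3400 + 0.3280·377.0) / 2.248 = 124.3/2.248 = 55.30 µg/L.
Half-life 0.333 d → k = ln 2 / 0.333 = 2.082 d⁻¹.
Set 55.30·exp(−k·t) = 27 → t = ln(55.30/27)/k = 29760 s = 8.266 h.
Distance = v·t = 0.67·29760 = 19940 m = 19.94 km.

19.9 km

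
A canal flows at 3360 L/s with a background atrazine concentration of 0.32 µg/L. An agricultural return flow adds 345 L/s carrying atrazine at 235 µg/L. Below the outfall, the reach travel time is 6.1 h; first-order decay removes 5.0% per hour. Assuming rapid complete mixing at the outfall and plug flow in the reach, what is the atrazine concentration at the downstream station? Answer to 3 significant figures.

Flow-weighted average: C = (3360·0.3200 + 345.0·235.0) / 3705 = 82150/3705 = 22.17 µg/L.
5.0%/h lost → k = −ln(1 − 0.05) = 0.05129 h⁻¹.
Decay over the reach: 22.17·exp(−kt) = 22.17·0.7313 = 16.22 µg/L.

16.2 µg/L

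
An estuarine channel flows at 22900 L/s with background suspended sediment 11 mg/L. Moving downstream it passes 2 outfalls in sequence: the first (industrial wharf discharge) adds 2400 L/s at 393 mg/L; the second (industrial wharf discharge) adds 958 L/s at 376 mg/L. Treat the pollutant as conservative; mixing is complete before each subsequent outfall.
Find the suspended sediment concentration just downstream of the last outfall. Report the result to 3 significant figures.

59.2 mg/L

Below outfall 1: Q → 25300 L/s, C = (22900·11.00 + 2400·393.0)/25300 = 47.24 mg/L.
Below outfall 2: Q → 26260 L/s, C = (25300·47.24 + 958.0·376.0)/26260 = 59.23 mg/L.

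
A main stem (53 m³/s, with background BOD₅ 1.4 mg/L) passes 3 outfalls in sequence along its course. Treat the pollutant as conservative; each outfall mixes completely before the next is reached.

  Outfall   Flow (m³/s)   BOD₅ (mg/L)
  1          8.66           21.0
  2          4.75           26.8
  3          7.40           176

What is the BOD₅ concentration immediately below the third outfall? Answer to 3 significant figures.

22.8 mg/L

Below outfall 1: Q → 61.66 m³/s, C = (53.00·1.400 + 8.660·21.00)/61.66 = 4.153 mg/L.
Below outfall 2: Q → 66.41 m³/s, C = (61.66·4.153 + 4.750·26.80)/66.41 = 5.773 mg/L.
Below outfall 3: Q → 73.81 m³/s, C = (66.41·5.773 + 7.400·176.0)/73.81 = 22.84 mg/L.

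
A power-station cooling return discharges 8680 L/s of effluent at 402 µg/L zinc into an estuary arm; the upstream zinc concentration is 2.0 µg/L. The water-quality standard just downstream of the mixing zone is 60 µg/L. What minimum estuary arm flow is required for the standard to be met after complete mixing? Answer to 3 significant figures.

Set C_mix = 60: (Q·2.000 + 8680·402.0) / (Q + 8680) = 60
→ Q = 8680·(402.0 − 60)/(60 − 2.000) = 51180 L/s.

51200 L/s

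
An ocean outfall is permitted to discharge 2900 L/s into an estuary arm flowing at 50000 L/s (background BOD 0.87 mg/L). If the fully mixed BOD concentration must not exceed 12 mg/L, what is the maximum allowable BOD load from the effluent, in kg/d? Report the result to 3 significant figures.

Mass balance at the limit: 50000·0.8700 + 2900·Cₑ = 52900·12 → Cₑ = 203.9 mg/L.
2900 L/s = 2.900 m³/s. Load = 2.900 m³/s × 203.9 g/m³ × 86 400 s/d = 51090 kg/d.

51100 kg/d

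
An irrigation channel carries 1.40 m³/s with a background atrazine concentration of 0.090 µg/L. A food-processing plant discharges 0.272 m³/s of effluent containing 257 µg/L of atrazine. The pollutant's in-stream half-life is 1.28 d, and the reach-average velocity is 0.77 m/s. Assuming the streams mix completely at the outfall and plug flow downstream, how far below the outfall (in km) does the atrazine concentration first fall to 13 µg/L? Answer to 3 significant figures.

144 km

After mixing, C = (1.400·0.09000 + 0.2720·257.0) / 1.672 = 70.03/1.672 = 41.88 µg/L.
Half-life 1.28 d → k = ln 2 / 1.28 = 0.5415 d⁻¹.
Set 41.88·exp(−k·t) = 13 → t = ln(41.88/13)/k = 186700 s = 51.85 h.
Distance = v·t = 0.77·186700 = 143700 m = 143.7 km.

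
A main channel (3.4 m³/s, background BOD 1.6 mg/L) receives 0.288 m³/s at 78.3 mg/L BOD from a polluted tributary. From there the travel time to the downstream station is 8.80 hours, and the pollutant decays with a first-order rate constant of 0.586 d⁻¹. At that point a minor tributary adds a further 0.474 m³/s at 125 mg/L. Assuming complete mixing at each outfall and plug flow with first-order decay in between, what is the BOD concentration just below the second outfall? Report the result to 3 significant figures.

Conservation of mass: C = (3.400·1.600 + 0.2880·78.30) / 3.688 = 27.99/3.688 = 7.590 mg/L; combined flow 3.688 m³/s.
Applying C = C₀e^(−kt): 7.590 × 0.8066 = 6.122 mg/L.
Second outfall: C = (3.688·6.122 + 0.4740·125.0)/4.162 = 19.66 mg/L.

19.7 mg/L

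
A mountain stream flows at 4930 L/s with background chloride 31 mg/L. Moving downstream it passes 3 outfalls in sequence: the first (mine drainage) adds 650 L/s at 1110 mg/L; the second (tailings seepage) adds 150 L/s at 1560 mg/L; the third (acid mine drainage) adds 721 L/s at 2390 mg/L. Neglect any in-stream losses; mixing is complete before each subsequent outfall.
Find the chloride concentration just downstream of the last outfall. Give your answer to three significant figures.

Outfall 1: combined Q = 5580 L/s; C = (4930·31.00 + 650.0·1110)/5580 = 156.7 mg/L.
Outfall 2: combined Q = 5730 L/s; C = (5580·156.7 + 150.0·1560)/5730 = 193.4 mg/L.
Outfall 3: combined Q = 6451 L/s; C = (5730·193.4 + 721.0·2390)/6451 = 438.9 mg/L.

439 mg/L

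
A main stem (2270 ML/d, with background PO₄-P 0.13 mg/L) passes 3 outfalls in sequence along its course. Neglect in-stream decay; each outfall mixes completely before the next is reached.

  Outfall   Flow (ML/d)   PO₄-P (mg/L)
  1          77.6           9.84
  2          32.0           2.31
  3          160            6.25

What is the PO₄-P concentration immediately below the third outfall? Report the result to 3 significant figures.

After outfall 1: Q = 2270 + 77.60 = 2348 ML/d; C = (2270·0.1300 + 77.60·9.840)/2348 = 0.4510 mg/L.
After outfall 2: Q = 2348 + 32.00 = 2380 ML/d; C = (2348·0.4510 + 32.00·2.310)/2380 = 0.4760 mg/L.
After outfall 3: Q = 2380 + 160.0 = 2540 ML/d; C = (2380·0.4760 + 160.0·6.250)/2540 = 0.8397 mg/L.

0.840 mg/L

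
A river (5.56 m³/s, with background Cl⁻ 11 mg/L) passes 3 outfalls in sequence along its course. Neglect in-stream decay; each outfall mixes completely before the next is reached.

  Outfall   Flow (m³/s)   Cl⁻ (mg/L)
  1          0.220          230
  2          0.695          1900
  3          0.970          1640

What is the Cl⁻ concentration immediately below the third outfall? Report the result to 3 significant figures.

After outfall 1: Q = 5.560 + 0.2200 = 5.780 m³/s; C = (5.560·11.00 + 0.2200·230.0)/5.780 = 19.34 mg/L.
After outfall 2: Q = 5.780 + 0.6950 = 6.475 m³/s; C = (5.780·19.34 + 0.6950·1900)/6.475 = 221.2 mg/L.
After outfall 3: Q = 6.475 + 0.9700 = 7.445 m³/s; C = (6.475·221.2 + 0.9700·1640)/7.445 = 406.1 mg/L.

406 mg/L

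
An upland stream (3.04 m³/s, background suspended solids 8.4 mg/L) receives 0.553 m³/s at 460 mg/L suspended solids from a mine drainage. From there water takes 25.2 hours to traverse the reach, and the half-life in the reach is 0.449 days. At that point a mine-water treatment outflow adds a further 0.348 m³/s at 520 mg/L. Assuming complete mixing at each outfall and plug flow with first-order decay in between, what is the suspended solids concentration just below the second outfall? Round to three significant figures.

60.0 mg/L

Conservation of mass: C = (3.040·8.400 + 0.5530·460.0) / 3.593 = 279.9/3.593 = 77.91 mg/L; combined flow 3.593 m³/s.
Half-life 0.449 d → k = ln 2 / 0.449 = 1.544 d⁻¹.
Applying C = C₀e^(−kt): 77.91 × 0.1977 = 15.40 mg/L.
At the second outfall, C = (3.593·15.40 + 0.3480·520.0) / (3.593 + 0.3480) = 59.96 mg/L.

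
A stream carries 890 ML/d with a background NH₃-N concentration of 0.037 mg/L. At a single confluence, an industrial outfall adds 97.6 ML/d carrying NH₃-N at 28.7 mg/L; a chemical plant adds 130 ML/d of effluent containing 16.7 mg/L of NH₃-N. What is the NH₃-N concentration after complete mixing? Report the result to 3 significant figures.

4.48 mg/L

After mixing, C = (890.0·0.03700 + 97.60·28.70 + 130.0·16.70) / 1118 = 5005/1118 = 4.478 mg/L.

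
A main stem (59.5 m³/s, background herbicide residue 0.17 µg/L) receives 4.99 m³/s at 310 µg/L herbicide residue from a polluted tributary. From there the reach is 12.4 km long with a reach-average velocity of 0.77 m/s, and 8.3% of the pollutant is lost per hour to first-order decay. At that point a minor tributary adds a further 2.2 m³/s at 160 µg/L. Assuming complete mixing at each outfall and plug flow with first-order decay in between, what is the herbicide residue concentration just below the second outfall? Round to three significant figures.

21.1 µg/L

Mixed concentration C = ΣQC/ΣQ = (59.50·0.1700 + 4.990·310.0) / 64.49 = 1557/64.49 = 24.14 µg/L; combined flow 64.49 m³/s.
Travel time t = 12.4·1000 / 0.77 = 16100 s = 4.473 h.
8.3%/h lost → k = −ln(1 − 0.083) = 0.08665 h⁻¹.
First-order decay: C = 24.14·exp(−k·t) = 24.14·0.6787 = 16.39 µg/L.
At the second outfall, C = (64.49·16.39 + 2.200·160.0) / (64.49 + 2.200) = 21.12 µg/L.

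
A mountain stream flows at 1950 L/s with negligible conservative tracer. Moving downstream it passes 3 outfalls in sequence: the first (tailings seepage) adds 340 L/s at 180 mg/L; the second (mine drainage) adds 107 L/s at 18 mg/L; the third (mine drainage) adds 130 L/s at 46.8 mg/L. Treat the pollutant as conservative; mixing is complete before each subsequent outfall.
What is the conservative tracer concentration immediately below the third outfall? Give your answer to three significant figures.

After outfall 1: Q = 1950 + 340.0 = 2290 L/s; C = (1950·0 + 340.0·180.0)/2290 = 26.72 mg/L.
After outfall 2: Q = 2290 + 107.0 = 2397 L/s; C = (2290·26.72 + 107.0·18.00)/2397 = 26.34 mg/L.
After outfall 3: Q = 2397 + 130.0 = 2527 L/s; C = (2397·26.34 + 130.0·46.80)/2527 = 27.39 mg/L.

27.4 mg/L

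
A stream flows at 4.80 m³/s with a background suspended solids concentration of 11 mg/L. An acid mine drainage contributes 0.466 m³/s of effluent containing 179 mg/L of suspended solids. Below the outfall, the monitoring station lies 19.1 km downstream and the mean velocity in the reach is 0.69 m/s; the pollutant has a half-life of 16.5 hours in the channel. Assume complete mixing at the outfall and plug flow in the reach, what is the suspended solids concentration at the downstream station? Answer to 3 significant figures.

18.7 mg/L

Mixed concentration C = ΣQC/ΣQ = (4.800·11.00 + 0.4660·179.0) / 5.266 = 136.2/5.266 = 25.87 mg/L.
Travel time t = 19.1·1000 / 0.69 = 27680 s = 7.689 h.
Half-life 16.5 h → k = ln 2 / 16.5 = 0.04201 h⁻¹ = 1.008 d⁻¹.
First-order decay: C = 25.87·exp(−k·t) = 25.87·0.7240 = 18.73 mg/L.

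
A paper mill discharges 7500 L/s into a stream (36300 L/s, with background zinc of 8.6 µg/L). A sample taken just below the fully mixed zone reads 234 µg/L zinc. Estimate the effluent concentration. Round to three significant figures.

1320 µg/L

Mass balance: 36300·8.600 + 7500·Cₑ = 43800·234.0
→ Cₑ = (43800·234.0 − 36300·8.600) / 7500 = 1325 µg/L.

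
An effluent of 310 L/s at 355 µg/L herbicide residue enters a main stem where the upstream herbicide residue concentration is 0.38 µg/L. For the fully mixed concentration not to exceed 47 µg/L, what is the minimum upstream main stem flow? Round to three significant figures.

2050 L/s

Set C_mix = 47: (Q·0.3800 + 310.0·355.0) / (Q + 310.0) = 47
→ Q = 310.0·(355.0 − 47)/(47 − 0.3800) = 2048 L/s.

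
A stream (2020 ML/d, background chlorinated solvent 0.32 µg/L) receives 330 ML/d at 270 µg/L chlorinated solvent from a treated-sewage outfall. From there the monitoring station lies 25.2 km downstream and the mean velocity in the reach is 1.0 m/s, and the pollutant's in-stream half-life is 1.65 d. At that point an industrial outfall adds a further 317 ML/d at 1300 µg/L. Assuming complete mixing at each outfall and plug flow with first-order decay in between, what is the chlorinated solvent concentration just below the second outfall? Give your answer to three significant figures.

After mixing, C = (2020·0.3200 + 330.0·270.0) / 2350 = 89750/2350 = 38.19 µg/L; combined flow 2350 ML/d.
Travel time t = 25.2·1000 / 1.0 = 25200 s = 7.000 h.
Half-life 1.65 d → k = ln 2 / 1.65 = 0.4201 d⁻¹.
Applying C = C₀e^(−kt): 38.19 × 0.8847 = 33.79 µg/L.
Second outfall: C = (2350·33.79 + 317.0·1300)/2667 = 184.3 µg/L.

184 µg/L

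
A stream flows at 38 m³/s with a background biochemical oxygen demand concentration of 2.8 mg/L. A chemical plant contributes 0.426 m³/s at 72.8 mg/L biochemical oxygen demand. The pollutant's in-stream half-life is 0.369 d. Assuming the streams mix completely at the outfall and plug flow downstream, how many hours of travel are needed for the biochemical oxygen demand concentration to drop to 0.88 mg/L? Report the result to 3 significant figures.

17.9 h

Mass balance: C = (38.00·2.800 + 0.4260·72.80) / 38.43 = 137.4/38.43 = 3.576 mg/L.
Half-life 0.369 d → k = ln 2 / 0.369 = 1.878 d⁻¹.
3.576·exp(−k·t) = 0.88 → t = ln(3.576/0.88)/k = 64490 s = 17.91 h.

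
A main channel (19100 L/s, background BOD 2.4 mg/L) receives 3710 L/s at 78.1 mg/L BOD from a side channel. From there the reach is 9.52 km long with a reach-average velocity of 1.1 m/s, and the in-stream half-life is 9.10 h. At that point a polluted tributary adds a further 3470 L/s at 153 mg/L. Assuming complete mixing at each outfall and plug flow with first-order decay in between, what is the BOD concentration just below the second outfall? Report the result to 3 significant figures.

Flow-weighted average: C = (19100·2.400 + 3710·78.10) / 22810 = 335600/22810 = 14.71 mg/L; combined flow 22810 L/s.
Travel time t = 9.52·1000 / 1.1 = 8655 s = 2.404 h.
Half-life 9.10 h → k = ln 2 / 9.10 = 0.07617 h⁻¹ = 1.828 d⁻¹.
Applying C = C₀e^(−kt): 14.71 × 0.8327 = 12.25 mg/L.
Second outfall: C = (22810·12.25 + 3470·153.0)/26280 = 30.84 mg/L.

30.8 mg/L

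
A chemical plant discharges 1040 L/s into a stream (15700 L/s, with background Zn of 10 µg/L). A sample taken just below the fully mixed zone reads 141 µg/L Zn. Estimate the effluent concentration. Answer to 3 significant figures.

Mass balance: 15700·10.00 + 1040·Cₑ = 16740·141.0
→ Cₑ = (16740·141.0 − 15700·10.00) / 1040 = 2119 µg/L.

2120 µg/L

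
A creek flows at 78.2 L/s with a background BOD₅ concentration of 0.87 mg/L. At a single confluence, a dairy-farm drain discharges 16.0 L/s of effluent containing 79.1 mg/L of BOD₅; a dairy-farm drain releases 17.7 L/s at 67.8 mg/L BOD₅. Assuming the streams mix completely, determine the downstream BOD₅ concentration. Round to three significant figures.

22.6 mg/L

Flow-weighted average: C = (78.20·0.8700 + 16.00·79.10 + 17.70·67.80) / 111.9 = 2534/111.9 = 22.64 mg/L.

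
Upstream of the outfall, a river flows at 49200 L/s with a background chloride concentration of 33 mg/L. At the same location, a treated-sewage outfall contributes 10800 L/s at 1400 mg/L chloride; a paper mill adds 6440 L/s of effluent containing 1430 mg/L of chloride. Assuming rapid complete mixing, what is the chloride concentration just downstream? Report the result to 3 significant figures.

391 mg/L

After mixing, C = (49200·33.00 + 10800·1400 + 6440·1430) / 66440 = 25950000/66440 = 390.6 mg/L.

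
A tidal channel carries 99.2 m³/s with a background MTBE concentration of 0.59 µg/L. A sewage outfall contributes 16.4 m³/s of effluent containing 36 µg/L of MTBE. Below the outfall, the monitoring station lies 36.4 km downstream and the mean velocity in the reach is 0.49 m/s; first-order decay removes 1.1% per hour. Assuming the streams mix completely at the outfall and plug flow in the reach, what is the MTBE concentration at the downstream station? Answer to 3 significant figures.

Mass balance: C = (99.20·0.5900 + 16.40·36.00) / 115.6 = 648.9/115.6 = 5.614 µg/L.
Travel time t = 36.4·1000 / 0.49 = 74290 s = 20.63 h.
1.1%/h lost → k = −ln(1 − 0.011) = 0.01106 h⁻¹.
Applying C = C₀e^(−kt): 5.614 × 0.7959 = 4.468 µg/L.

4.47 µg/L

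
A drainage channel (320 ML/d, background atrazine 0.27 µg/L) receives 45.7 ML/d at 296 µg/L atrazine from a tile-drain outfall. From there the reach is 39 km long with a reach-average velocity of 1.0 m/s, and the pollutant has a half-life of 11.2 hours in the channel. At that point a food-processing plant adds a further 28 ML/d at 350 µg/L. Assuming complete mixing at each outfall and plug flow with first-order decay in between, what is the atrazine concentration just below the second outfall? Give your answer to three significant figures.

After mixing, C = (320.0·0.2700 + 45.70·296.0) / 365.7 = 13610/365.7 = 37.23 µg/L; combined flow 365.7 ML/d.
Travel time t = 39·1000 / 1.0 = 39000 s = 10.83 h.
Half-life 11.2 h → k = ln 2 / 11.2 = 0.06189 h⁻¹ = 1.485 d⁻¹.
Applying C = C₀e^(−kt): 37.23 × 0.5115 = 19.04 µg/L.
Second outfall: C = (365.7·19.04 + 28.00·350.0)/393.7 = 42.58 µg/L.

42.6 µg/L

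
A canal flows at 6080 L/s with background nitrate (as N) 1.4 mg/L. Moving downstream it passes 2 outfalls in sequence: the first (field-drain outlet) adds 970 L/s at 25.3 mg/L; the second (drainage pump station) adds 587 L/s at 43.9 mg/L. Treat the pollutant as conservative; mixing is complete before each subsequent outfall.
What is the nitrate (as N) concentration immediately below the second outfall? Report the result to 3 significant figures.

After outfall 1: Q = 6080 + 970.0 = 7050 L/s; C = (6080·1.400 + 970.0·25.30)/7050 = 4.688 mg/L.
After outfall 2: Q = 7050 + 587.0 = 7637 L/s; C = (7050·4.688 + 587.0·43.90)/7637 = 7.702 mg/L.

7.70 mg/L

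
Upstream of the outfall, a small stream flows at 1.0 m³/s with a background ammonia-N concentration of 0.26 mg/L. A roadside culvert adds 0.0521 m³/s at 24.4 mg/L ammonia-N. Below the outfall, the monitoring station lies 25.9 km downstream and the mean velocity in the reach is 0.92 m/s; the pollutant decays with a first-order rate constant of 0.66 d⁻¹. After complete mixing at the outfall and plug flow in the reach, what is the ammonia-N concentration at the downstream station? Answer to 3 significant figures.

1.17 mg/L

Mass balance: C = (1.000·0.2600 + 0.05210·24.40) / 1.052 = 1.531/1.052 = 1.455 mg/L.
Travel time t = 25.9·1000 / 0.92 = 28150 s = 7.820 h.
First-order decay: C = 1.455·exp(−k·t) = 1.455·0.8065 = 1.174 mg/L.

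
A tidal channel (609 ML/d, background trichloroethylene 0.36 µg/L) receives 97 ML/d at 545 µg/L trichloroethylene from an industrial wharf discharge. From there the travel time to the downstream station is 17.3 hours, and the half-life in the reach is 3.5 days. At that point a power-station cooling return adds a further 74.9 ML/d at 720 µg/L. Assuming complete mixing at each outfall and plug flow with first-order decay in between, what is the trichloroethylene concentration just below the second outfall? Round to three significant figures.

Mixed concentration C = ΣQC/ΣQ = (609.0·0.3600 + 97.00·545.0) / 706.0 = 53080/706.0 = 75.19 µg/L; combined flow 706.0 ML/d.
Half-life 3.5 d → k = ln 2 / 3.5 = 0.1980 d⁻¹.
Decay over the reach: 75.19·exp(−kt) = 75.19·0.8670 = 65.19 µg/L.
At the second outfall, C = (706.0·65.19 + 74.90·720.0) / (706.0 + 74.90) = 128.0 µg/L.

128 µg/L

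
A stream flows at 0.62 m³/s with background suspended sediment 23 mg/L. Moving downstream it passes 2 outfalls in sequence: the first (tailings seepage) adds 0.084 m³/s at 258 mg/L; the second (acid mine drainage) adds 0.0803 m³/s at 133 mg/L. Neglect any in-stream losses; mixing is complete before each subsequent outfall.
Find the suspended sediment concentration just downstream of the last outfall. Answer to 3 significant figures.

Below outfall 1: Q → 0.7040 m³/s, C = (0.6200·23.00 + 0.08400·258.0)/0.7040 = 51.04 mg/L.
Below outfall 2: Q → 0.7843 m³/s, C = (0.7040·51.04 + 0.08030·133.0)/0.7843 = 59.43 mg/L.

59.4 mg/L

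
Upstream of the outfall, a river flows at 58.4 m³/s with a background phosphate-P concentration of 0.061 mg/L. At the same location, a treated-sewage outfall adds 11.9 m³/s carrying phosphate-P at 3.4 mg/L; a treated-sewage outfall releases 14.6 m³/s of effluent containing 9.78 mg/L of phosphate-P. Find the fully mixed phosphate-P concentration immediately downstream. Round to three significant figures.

Flow-weighted average: C = (58.40·0.06100 + 11.90·3.400 + 14.60·9.780) / 84.90 = 186.8/84.90 = 2.200 mg/L.

2.20 mg/L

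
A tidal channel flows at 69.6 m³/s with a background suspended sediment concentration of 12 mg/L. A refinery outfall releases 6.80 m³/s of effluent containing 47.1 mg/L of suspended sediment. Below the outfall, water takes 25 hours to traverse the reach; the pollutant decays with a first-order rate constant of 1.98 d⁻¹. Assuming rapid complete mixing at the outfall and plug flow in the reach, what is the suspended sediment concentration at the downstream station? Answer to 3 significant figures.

1.92 mg/L

After mixing, C = (69.60·12.00 + 6.800·47.10) / 76.40 = 1155/76.40 = 15.12 mg/L.
After decay, C = 15.12 × e^(−kt) = 15.12 × 0.1271 = 1.923 mg/L.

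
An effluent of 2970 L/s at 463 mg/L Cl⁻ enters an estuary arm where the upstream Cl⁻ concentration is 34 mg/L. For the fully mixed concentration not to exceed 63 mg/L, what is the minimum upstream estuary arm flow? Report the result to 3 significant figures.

41000 L/s

Set C_mix = 63: (Q·34.00 + 2970·463.0) / (Q + 2970) = 63
→ Q = 2970·(463.0 − 63)/(63 − 34.00) = 40970 L/s.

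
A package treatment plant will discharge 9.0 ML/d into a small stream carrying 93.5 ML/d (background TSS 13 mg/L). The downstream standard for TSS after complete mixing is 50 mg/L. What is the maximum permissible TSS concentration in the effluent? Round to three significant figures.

434 mg/L

At the limit, (Qr·Cr + Qe·Cₑ)/(Qr + Qe) = 50:
Cₑ = (102.5·50 − 93.50·13.00) / 9.000 = 434.4 mg/L.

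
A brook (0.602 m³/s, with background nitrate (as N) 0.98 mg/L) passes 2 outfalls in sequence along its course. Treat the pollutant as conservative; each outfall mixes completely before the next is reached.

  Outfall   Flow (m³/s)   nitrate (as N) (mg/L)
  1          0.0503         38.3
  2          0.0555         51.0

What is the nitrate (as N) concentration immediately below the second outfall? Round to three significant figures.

Below outfall 1: Q → 0.6523 m³/s, C = (0.6020·0.9800 + 0.05030·38.30)/0.6523 = 3.858 mg/L.
Below outfall 2: Q → 0.7078 m³/s, C = (0.6523·3.858 + 0.05550·51.00)/0.7078 = 7.554 mg/L.

7.55 mg/L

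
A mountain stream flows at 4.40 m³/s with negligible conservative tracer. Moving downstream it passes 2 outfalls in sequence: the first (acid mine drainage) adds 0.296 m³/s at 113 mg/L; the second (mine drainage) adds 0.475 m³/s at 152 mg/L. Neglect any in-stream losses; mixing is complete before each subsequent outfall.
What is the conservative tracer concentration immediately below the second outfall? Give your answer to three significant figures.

After outfall 1: Q = 4.400 + 0.2960 = 4.696 m³/s; C = (4.400·0 + 0.2960·113.0)/4.696 = 7.123 mg/L.
After outfall 2: Q = 4.696 + 0.4750 = 5.171 m³/s; C = (4.696·7.123 + 0.4750·152.0)/5.171 = 20.43 mg/L.

20.4 mg/L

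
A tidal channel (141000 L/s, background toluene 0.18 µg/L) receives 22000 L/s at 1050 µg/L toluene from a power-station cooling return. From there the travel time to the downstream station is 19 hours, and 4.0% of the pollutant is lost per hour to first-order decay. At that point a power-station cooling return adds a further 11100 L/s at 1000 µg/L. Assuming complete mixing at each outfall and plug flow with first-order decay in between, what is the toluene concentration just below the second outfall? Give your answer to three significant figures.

125 µg/L

Mass balance: C = (141000·0.1800 + 22000·1050) / 163000 = 23130000/163000 = 141.9 µg/L; combined flow 163000 L/s.
4.0%/h lost → k = −ln(1 − 0.04) = 0.04082 h⁻¹.
Applying C = C₀e^(−kt): 141.9 × 0.4604 = 65.32 µg/L.
At the second outfall, C = (163000·65.32 + 11100·1000) / (163000 + 11100) = 124.9 µg/L.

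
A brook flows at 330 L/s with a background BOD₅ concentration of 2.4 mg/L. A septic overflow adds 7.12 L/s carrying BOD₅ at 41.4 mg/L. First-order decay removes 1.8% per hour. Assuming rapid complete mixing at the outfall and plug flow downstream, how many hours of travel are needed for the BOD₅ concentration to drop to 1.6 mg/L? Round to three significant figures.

38.6 h

Conservation of mass: C = (330.0·2.400 + 7.120·41.40) / 337.1 = 1087/337.1 = 3.224 mg/L.
1.8%/h lost → k = −ln(1 − 0.018) = 0.01816 h⁻¹.
3.224·exp(−k·t) = 1.6 → t = ln(3.224/1.6)/k = 138800 s = 38.57 h.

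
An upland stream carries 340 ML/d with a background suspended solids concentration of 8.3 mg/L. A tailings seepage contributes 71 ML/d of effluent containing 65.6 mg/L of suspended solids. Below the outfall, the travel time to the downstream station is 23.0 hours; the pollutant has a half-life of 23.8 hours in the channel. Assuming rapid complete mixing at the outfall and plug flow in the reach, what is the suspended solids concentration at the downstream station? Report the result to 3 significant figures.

Flow-weighted average: C = (340.0·8.300 + 71.00·65.60) / 411.0 = 7480/411.0 = 18.20 mg/L.
Half-life 23.8 h → k = ln 2 / 23.8 = 0.02912 h⁻¹ = 0.6990 d⁻¹.
Applying C = C₀e^(−kt): 18.20 × 0.5118 = 9.314 mg/L.

9.31 mg/L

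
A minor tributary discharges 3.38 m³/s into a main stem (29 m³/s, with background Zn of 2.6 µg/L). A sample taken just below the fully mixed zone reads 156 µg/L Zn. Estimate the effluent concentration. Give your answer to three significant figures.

1470 µg/L

Mass balance: 29.00·2.600 + 3.380·Cₑ = 32.38·156.0
→ Cₑ = (32.38·156.0 − 29.00·2.600) / 3.380 = 1472 µg/L.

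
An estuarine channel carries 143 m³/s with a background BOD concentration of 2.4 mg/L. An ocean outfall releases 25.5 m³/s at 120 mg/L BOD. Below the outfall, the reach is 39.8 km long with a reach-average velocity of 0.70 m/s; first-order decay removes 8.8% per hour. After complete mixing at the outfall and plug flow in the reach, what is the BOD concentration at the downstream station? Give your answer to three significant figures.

4.71 mg/L

Flow-weighted average: C = (143.0·2.400 + 25.50·120.0) / 168.5 = 3403/168.5 = 20.20 mg/L.
Travel time t = 39.8·1000 / 0.70 = 56860 s = 15.79 h.
8.8%/h lost → k = −ln(1 − 0.088) = 0.09212 h⁻¹.
First-order decay: C = 20.20·exp(−k·t) = 20.20·0.2334 = 4.715 mg/L.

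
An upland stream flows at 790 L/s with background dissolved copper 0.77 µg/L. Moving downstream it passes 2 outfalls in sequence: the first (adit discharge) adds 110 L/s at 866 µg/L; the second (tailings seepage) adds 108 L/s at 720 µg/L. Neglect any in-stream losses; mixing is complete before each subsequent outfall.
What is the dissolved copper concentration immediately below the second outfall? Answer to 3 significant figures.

172 µg/L

Below outfall 1: Q → 900.0 L/s, C = (790.0·0.7700 + 110.0·866.0)/900.0 = 106.5 µg/L.
Below outfall 2: Q → 1008 L/s, C = (900.0·106.5 + 108.0·720.0)/1008 = 172.3 µg/L.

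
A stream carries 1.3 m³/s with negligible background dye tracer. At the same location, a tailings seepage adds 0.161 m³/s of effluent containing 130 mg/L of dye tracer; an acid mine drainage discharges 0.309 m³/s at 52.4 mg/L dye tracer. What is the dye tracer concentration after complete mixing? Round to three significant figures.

21.0 mg/L

After mixing, C = (1.300·0 + 0.1610·130.0 + 0.3090·52.40) / 1.770 = 37.12/1.770 = 20.97 mg/L.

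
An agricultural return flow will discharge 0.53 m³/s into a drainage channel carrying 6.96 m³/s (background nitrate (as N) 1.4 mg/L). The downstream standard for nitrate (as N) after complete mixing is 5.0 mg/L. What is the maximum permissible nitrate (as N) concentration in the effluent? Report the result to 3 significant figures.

52.3 mg/L

At the limit, (Qr·Cr + Qe·Cₑ)/(Qr + Qe) = 5.0:
Cₑ = (7.490·5.0 − 6.960·1.400) / 0.5300 = 52.28 mg/L.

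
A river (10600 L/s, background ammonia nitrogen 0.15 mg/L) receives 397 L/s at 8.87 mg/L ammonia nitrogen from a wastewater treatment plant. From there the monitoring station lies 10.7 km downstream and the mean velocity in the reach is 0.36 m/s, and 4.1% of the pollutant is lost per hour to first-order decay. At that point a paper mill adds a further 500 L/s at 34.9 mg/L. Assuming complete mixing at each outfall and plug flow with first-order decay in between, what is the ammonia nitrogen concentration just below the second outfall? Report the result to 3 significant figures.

Flow-weighted average: C = (10600·0.1500 + 397.0·8.870) / 11000 = 5111/11000 = 0.4648 mg/L; combined flow 11000 L/s.
Travel time t = 10.7·1000 / 0.36 = 29720 s = 8.256 h.
4.1%/h lost → k = −ln(1 − 0.041) = 0.04186 h⁻¹.
Applying C = C₀e^(−kt): 0.4648 × 0.7078 = 0.3290 mg/L.
At the second outfall, C = (11000·0.3290 + 500.0·34.90) / (11000 + 500.0) = 1.832 mg/L.

1.83 mg/L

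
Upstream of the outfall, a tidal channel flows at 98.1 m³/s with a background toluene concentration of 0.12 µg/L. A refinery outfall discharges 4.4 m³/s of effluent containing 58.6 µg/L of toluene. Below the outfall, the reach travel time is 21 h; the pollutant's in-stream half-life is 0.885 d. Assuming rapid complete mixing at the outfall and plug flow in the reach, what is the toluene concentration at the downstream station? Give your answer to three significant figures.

Flow-weighted average: C = (98.10·0.1200 + 4.400·58.60) / 102.5 = 269.6/102.5 = 2.630 µg/L.
Half-life 0.885 d → k = ln 2 / 0.885 = 0.7832 d⁻¹.
After decay, C = 2.630 × e^(−kt) = 2.630 × 0.5039 = 1.326 µg/L.

1.33 µg/L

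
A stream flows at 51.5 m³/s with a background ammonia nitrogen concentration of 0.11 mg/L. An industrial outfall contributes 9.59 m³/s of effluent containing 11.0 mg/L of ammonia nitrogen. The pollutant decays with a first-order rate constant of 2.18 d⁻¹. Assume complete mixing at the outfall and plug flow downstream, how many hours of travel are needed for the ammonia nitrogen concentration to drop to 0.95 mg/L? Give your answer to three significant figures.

Mass balance: C = (51.50·0.1100 + 9.590·11.00) / 61.09 = 111.2/61.09 = 1.820 mg/L.
1.820·exp(−k·t) = 0.95 → t = ln(1.820/0.95)/k = 25760 s = 7.155 h.

7.15 h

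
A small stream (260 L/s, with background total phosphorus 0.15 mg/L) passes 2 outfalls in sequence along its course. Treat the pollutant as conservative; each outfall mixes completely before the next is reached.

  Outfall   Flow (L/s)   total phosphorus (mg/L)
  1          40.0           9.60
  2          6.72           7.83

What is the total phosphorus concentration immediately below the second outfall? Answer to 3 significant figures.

After outfall 1: Q = 260.0 + 40.00 = 300.0 L/s; C = (260.0·0.1500 + 40.00·9.600)/300.0 = 1.410 mg/L.
After outfall 2: Q = 300.0 + 6.720 = 306.7 L/s; C = (300.0·1.410 + 6.720·7.830)/306.7 = 1.551 mg/L.

1.55 mg/L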